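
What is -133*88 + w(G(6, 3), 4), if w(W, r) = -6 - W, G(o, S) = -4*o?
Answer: -11686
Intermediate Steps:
-133*88 + w(G(6, 3), 4) = -133*88 + (-6 - (-4)*6) = -11704 + (-6 - 1*(-24)) = -11704 + (-6 + 24) = -11704 + 18 = -11686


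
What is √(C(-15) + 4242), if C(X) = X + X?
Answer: 18*√13 ≈ 64.900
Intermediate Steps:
C(X) = 2*X
√(C(-15) + 4242) = √(2*(-15) + 4242) = √(-30 + 4242) = √4212 = 18*√13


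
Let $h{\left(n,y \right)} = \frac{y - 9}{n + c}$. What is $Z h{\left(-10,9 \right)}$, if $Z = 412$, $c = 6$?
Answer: $0$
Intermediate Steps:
$h{\left(n,y \right)} = \frac{-9 + y}{6 + n}$ ($h{\left(n,y \right)} = \frac{y - 9}{n + 6} = \frac{-9 + y}{6 + n}$)
$Z h{\left(-10,9 \right)} = 412 \frac{-9 + 9}{6 - 10} = 412 \frac{1}{-4} \cdot 0 = 412 \left(\left(- \frac{1}{4}\right) 0\right) = 412 \cdot 0 = 0$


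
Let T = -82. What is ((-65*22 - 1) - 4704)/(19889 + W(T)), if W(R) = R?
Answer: -6135/19807 ≈ -0.30974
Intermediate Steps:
((-65*22 - 1) - 4704)/(19889 + W(T)) = ((-65*22 - 1) - 4704)/(19889 - 82) = ((-1430 - 1) - 4704)/19807 = (-1431 - 4704)*(1/19807) = -6135*1/19807 = -6135/19807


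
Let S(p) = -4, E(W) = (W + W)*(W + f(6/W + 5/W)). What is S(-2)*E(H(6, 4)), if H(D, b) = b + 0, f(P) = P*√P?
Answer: -128 - 44*√11 ≈ -273.93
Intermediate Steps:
f(P) = P^(3/2)
H(D, b) = b
E(W) = 2*W*(W + 11*√11*(1/W)^(3/2)) (E(W) = (W + W)*(W + (6/W + 5/W)^(3/2)) = (2*W)*(W + (11/W)^(3/2)) = (2*W)*(W + 11*√11*(1/W)^(3/2)) = 2*W*(W + 11*√11*(1/W)^(3/2)))
S(-2)*E(H(6, 4)) = -8*4*(4 + 11*√11*(1/4)^(3/2)) = -8*4*(4 + 11*√11*(¼)^(3/2)) = -8*4*(4 + 11*√11*(⅛)) = -8*4*(4 + 11*√11/8) = -4*(32 + 11*√11) = -128 - 44*√11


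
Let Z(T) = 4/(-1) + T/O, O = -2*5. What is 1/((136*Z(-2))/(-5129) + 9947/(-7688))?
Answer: -197158760/235225023 ≈ -0.83817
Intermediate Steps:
O = -10
Z(T) = -4 - T/10 (Z(T) = 4/(-1) + T/(-10) = 4*(-1) + T*(-⅒) = -4 - T/10)
1/((136*Z(-2))/(-5129) + 9947/(-7688)) = 1/((136*(-4 - ⅒*(-2)))/(-5129) + 9947/(-7688)) = 1/((136*(-4 + ⅕))*(-1/5129) + 9947*(-1/7688)) = 1/((136*(-19/5))*(-1/5129) - 9947/7688) = 1/(-2584/5*(-1/5129) - 9947/7688) = 1/(2584/25645 - 9947/7688) = 1/(-235225023/197158760) = -197158760/235225023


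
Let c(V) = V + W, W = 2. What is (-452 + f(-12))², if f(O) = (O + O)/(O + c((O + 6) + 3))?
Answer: 34245904/169 ≈ 2.0264e+5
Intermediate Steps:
c(V) = 2 + V (c(V) = V + 2 = 2 + V)
f(O) = 2*O/(11 + 2*O) (f(O) = (O + O)/(O + (2 + ((O + 6) + 3))) = (2*O)/(O + (2 + ((6 + O) + 3))) = (2*O)/(O + (2 + (9 + O))) = (2*O)/(O + (11 + O)) = (2*O)/(11 + 2*O) = 2*O/(11 + 2*O))
(-452 + f(-12))² = (-452 + 2*(-12)/(11 + 2*(-12)))² = (-452 + 2*(-12)/(11 - 24))² = (-452 + 2*(-12)/(-13))² = (-452 + 2*(-12)*(-1/13))² = (-452 + 24/13)² = (-5852/13)² = 34245904/169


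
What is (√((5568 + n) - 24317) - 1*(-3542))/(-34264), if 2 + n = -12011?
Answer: -1771/17132 - 3*I*√3418/34264 ≈ -0.10337 - 0.0051188*I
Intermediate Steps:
n = -12013 (n = -2 - 12011 = -12013)
(√((5568 + n) - 24317) - 1*(-3542))/(-34264) = (√((5568 - 12013) - 24317) - 1*(-3542))/(-34264) = (√(-6445 - 24317) + 3542)*(-1/34264) = (√(-30762) + 3542)*(-1/34264) = (3*I*√3418 + 3542)*(-1/34264) = (3542 + 3*I*√3418)*(-1/34264) = -1771/17132 - 3*I*√3418/34264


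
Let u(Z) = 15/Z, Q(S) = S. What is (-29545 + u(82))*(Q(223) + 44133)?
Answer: -53730086150/41 ≈ -1.3105e+9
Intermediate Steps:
(-29545 + u(82))*(Q(223) + 44133) = (-29545 + 15/82)*(223 + 44133) = (-29545 + 15*(1/82))*44356 = (-29545 + 15/82)*44356 = -2422675/82*44356 = -53730086150/41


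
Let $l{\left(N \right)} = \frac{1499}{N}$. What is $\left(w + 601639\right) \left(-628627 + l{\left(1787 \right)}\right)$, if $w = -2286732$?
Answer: $\frac{1892957562760350}{1787} \approx 1.0593 \cdot 10^{12}$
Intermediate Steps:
$\left(w + 601639\right) \left(-628627 + l{\left(1787 \right)}\right) = \left(-2286732 + 601639\right) \left(-628627 + \frac{1499}{1787}\right) = - 1685093 \left(-628627 + 1499 \cdot \frac{1}{1787}\right) = - 1685093 \left(-628627 + \frac{1499}{1787}\right) = \left(-1685093\right) \left(- \frac{1123354950}{1787}\right) = \frac{1892957562760350}{1787}$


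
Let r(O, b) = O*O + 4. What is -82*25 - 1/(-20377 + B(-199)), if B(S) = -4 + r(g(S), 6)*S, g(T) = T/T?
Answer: -43820799/21376 ≈ -2050.0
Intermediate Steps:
g(T) = 1
r(O, b) = 4 + O² (r(O, b) = O² + 4 = 4 + O²)
B(S) = -4 + 5*S (B(S) = -4 + (4 + 1²)*S = -4 + (4 + 1)*S = -4 + 5*S)
-82*25 - 1/(-20377 + B(-199)) = -82*25 - 1/(-20377 + (-4 + 5*(-199))) = -2050 - 1/(-20377 + (-4 - 995)) = -2050 - 1/(-20377 - 999) = -2050 - 1/(-21376) = -2050 - 1*(-1/21376) = -2050 + 1/21376 = -43820799/21376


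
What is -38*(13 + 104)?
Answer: -4446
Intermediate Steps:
-38*(13 + 104) = -38*117 = -4446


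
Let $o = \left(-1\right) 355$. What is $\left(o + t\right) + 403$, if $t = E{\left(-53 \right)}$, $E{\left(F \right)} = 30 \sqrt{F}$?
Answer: $48 + 30 i \sqrt{53} \approx 48.0 + 218.4 i$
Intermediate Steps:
$t = 30 i \sqrt{53}$ ($t = 30 \sqrt{-53} = 30 i \sqrt{53} \approx 218.4 i$)
$o = -355$
$\left(o + t\right) + 403 = \left(-355 + 30 i \sqrt{53}\right) + 403 = 48 + 30 i \sqrt{53}$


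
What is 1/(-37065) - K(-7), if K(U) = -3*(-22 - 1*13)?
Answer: -3891826/37065 ≈ -105.00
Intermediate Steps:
K(U) = 105 (K(U) = -3*(-22 - 13) = -3*(-35) = 105)
1/(-37065) - K(-7) = 1/(-37065) - 1*105 = -1/37065 - 105 = -3891826/37065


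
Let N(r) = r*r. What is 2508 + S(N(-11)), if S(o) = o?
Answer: 2629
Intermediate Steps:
N(r) = r²
2508 + S(N(-11)) = 2508 + (-11)² = 2508 + 121 = 2629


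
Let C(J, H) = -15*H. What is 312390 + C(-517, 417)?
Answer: 306135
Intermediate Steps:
312390 + C(-517, 417) = 312390 - 15*417 = 312390 - 6255 = 306135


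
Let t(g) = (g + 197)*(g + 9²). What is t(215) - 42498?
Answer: 79454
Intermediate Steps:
t(g) = (81 + g)*(197 + g) (t(g) = (197 + g)*(g + 81) = (197 + g)*(81 + g) = (81 + g)*(197 + g))
t(215) - 42498 = (15957 + 215² + 278*215) - 42498 = (15957 + 46225 + 59770) - 42498 = 121952 - 42498 = 79454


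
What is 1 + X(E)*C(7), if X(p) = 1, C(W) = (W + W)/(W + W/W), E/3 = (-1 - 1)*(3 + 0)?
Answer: 11/4 ≈ 2.7500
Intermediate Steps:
E = -18 (E = 3*((-1 - 1)*(3 + 0)) = 3*(-2*3) = 3*(-6) = -18)
C(W) = 2*W/(1 + W) (C(W) = (2*W)/(W + 1) = (2*W)/(1 + W) = 2*W/(1 + W))
1 + X(E)*C(7) = 1 + 1*(2*7/(1 + 7)) = 1 + 1*(2*7/8) = 1 + 1*(2*7*(⅛)) = 1 + 1*(7/4) = 1 + 7/4 = 11/4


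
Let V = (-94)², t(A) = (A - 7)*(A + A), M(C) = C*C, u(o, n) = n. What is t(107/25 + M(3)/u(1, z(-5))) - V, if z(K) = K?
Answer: -5536512/625 ≈ -8858.4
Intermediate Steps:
M(C) = C²
t(A) = 2*A*(-7 + A) (t(A) = (-7 + A)*(2*A) = 2*A*(-7 + A))
V = 8836
t(107/25 + M(3)/u(1, z(-5))) - V = 2*(107/25 + 3²/(-5))*(-7 + (107/25 + 3²/(-5))) - 1*8836 = 2*(107*(1/25) + 9*(-⅕))*(-7 + (107*(1/25) + 9*(-⅕))) - 8836 = 2*(107/25 - 9/5)*(-7 + (107/25 - 9/5)) - 8836 = 2*(62/25)*(-7 + 62/25) - 8836 = 2*(62/25)*(-113/25) - 8836 = -14012/625 - 8836 = -5536512/625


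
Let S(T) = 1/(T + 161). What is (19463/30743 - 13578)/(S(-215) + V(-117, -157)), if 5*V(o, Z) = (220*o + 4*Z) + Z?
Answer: 22540085514/8806977953 ≈ 2.5593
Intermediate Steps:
S(T) = 1/(161 + T)
V(o, Z) = Z + 44*o (V(o, Z) = ((220*o + 4*Z) + Z)/5 = ((4*Z + 220*o) + Z)/5 = (5*Z + 220*o)/5 = Z + 44*o)
(19463/30743 - 13578)/(S(-215) + V(-117, -157)) = (19463/30743 - 13578)/(1/(161 - 215) + (-157 + 44*(-117))) = (19463*(1/30743) - 13578)/(1/(-54) + (-157 - 5148)) = (19463/30743 - 13578)/(-1/54 - 5305) = -417408991/(30743*(-286471/54)) = -417408991/30743*(-54/286471) = 22540085514/8806977953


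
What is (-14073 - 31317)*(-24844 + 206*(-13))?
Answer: 1249223580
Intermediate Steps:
(-14073 - 31317)*(-24844 + 206*(-13)) = -45390*(-24844 - 2678) = -45390*(-27522) = 1249223580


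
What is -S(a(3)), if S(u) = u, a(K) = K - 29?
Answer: 26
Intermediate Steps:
a(K) = -29 + K
-S(a(3)) = -(-29 + 3) = -1*(-26) = 26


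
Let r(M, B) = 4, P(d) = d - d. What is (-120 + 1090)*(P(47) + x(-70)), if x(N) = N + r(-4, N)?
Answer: -64020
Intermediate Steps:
P(d) = 0
x(N) = 4 + N (x(N) = N + 4 = 4 + N)
(-120 + 1090)*(P(47) + x(-70)) = (-120 + 1090)*(0 + (4 - 70)) = 970*(0 - 66) = 970*(-66) = -64020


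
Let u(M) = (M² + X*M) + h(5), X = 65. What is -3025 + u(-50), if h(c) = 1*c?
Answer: -3770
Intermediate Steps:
h(c) = c
u(M) = 5 + M² + 65*M (u(M) = (M² + 65*M) + 5 = 5 + M² + 65*M)
-3025 + u(-50) = -3025 + (5 + (-50)² + 65*(-50)) = -3025 + (5 + 2500 - 3250) = -3025 - 745 = -3770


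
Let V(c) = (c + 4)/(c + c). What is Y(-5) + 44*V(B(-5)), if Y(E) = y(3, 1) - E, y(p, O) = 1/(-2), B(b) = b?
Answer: 89/10 ≈ 8.9000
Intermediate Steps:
V(c) = (4 + c)/(2*c) (V(c) = (4 + c)/((2*c)) = (4 + c)*(1/(2*c)) = (4 + c)/(2*c))
y(p, O) = -½
Y(E) = -½ - E
Y(-5) + 44*V(B(-5)) = (-½ - 1*(-5)) + 44*((½)*(4 - 5)/(-5)) = (-½ + 5) + 44*((½)*(-⅕)*(-1)) = 9/2 + 44*(⅒) = 9/2 + 22/5 = 89/10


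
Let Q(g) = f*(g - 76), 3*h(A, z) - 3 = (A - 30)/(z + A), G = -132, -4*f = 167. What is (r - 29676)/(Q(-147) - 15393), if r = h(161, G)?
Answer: 10326376/2116797 ≈ 4.8783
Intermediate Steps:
f = -167/4 (f = -¼*167 = -167/4 ≈ -41.750)
h(A, z) = 1 + (-30 + A)/(3*(A + z)) (h(A, z) = 1 + ((A - 30)/(z + A))/3 = 1 + ((-30 + A)/(A + z))/3 = 1 + (-30 + A)/(3*(A + z)))
r = 218/87 (r = (-10 - 132 + (4/3)*161)/(161 - 132) = (-10 - 132 + 644/3)/29 = (1/29)*(218/3) = 218/87 ≈ 2.5057)
Q(g) = 3173 - 167*g/4 (Q(g) = -167*(g - 76)/4 = -167*(-76 + g)/4 = 3173 - 167*g/4)
(r - 29676)/(Q(-147) - 15393) = (218/87 - 29676)/((3173 - 167/4*(-147)) - 15393) = -2581594/(87*((3173 + 24549/4) - 15393)) = -2581594/(87*(37241/4 - 15393)) = -2581594/(87*(-24331/4)) = -2581594/87*(-4/24331) = 10326376/2116797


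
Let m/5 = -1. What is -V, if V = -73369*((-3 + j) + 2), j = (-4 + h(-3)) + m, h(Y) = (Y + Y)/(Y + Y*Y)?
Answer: -807059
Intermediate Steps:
h(Y) = 2*Y/(Y + Y²) (h(Y) = (2*Y)/(Y + Y²) = 2*Y/(Y + Y²))
m = -5 (m = 5*(-1) = -5)
j = -10 (j = (-4 + 2/(1 - 3)) - 5 = (-4 + 2/(-2)) - 5 = (-4 + 2*(-½)) - 5 = (-4 - 1) - 5 = -5 - 5 = -10)
V = 807059 (V = -73369*((-3 - 10) + 2) = -73369*(-13 + 2) = -73369*(-11) = 807059)
-V = -1*807059 = -807059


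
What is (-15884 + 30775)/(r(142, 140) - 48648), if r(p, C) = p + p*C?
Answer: -14891/28626 ≈ -0.52019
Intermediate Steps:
r(p, C) = p + C*p
(-15884 + 30775)/(r(142, 140) - 48648) = (-15884 + 30775)/(142*(1 + 140) - 48648) = 14891/(142*141 - 48648) = 14891/(20022 - 48648) = 14891/(-28626) = 14891*(-1/28626) = -14891/28626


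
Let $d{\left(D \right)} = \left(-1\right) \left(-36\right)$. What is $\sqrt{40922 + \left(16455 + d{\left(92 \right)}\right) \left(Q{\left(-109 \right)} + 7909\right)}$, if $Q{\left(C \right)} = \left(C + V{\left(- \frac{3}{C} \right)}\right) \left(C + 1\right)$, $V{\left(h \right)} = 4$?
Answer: $\sqrt{317476181} \approx 17818.0$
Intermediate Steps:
$d{\left(D \right)} = 36$
$Q{\left(C \right)} = \left(1 + C\right) \left(4 + C\right)$ ($Q{\left(C \right)} = \left(C + 4\right) \left(C + 1\right) = \left(4 + C\right) \left(1 + C\right) = \left(1 + C\right) \left(4 + C\right)$)
$\sqrt{40922 + \left(16455 + d{\left(92 \right)}\right) \left(Q{\left(-109 \right)} + 7909\right)} = \sqrt{40922 + \left(16455 + 36\right) \left(\left(4 + \left(-109\right)^{2} + 5 \left(-109\right)\right) + 7909\right)} = \sqrt{40922 + 16491 \left(\left(4 + 11881 - 545\right) + 7909\right)} = \sqrt{40922 + 16491 \left(11340 + 7909\right)} = \sqrt{40922 + 16491 \cdot 19249} = \sqrt{40922 + 317435259} = \sqrt{317476181}$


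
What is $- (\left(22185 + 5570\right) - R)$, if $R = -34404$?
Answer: $-62159$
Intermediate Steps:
$- (\left(22185 + 5570\right) - R) = - (\left(22185 + 5570\right) - -34404) = - (27755 + 34404) = \left(-1\right) 62159 = -62159$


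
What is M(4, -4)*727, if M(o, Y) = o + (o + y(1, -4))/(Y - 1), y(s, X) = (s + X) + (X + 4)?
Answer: 13813/5 ≈ 2762.6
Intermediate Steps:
y(s, X) = 4 + s + 2*X (y(s, X) = (X + s) + (4 + X) = 4 + s + 2*X)
M(o, Y) = o + (-3 + o)/(-1 + Y) (M(o, Y) = o + (o + (4 + 1 + 2*(-4)))/(Y - 1) = o + (o + (4 + 1 - 8))/(-1 + Y) = o + (o - 3)/(-1 + Y) = o + (-3 + o)/(-1 + Y))
M(4, -4)*727 = ((-3 - 4*4)/(-1 - 4))*727 = ((-3 - 16)/(-5))*727 = -⅕*(-19)*727 = (19/5)*727 = 13813/5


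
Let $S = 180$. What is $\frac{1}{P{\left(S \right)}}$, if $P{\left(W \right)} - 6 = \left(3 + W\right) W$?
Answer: $\frac{1}{32946} \approx 3.0353 \cdot 10^{-5}$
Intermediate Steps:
$P{\left(W \right)} = 6 + W \left(3 + W\right)$ ($P{\left(W \right)} = 6 + \left(3 + W\right) W = 6 + W \left(3 + W\right)$)
$\frac{1}{P{\left(S \right)}} = \frac{1}{6 + 180^{2} + 3 \cdot 180} = \frac{1}{6 + 32400 + 540} = \frac{1}{32946}$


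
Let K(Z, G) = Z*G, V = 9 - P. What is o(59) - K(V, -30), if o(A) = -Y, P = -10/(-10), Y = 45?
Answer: 195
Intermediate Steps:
P = 1 (P = -10*(-⅒) = 1)
V = 8 (V = 9 - 1*1 = 9 - 1 = 8)
K(Z, G) = G*Z
o(A) = -45 (o(A) = -1*45 = -45)
o(59) - K(V, -30) = -45 - (-30)*8 = -45 - 1*(-240) = -45 + 240 = 195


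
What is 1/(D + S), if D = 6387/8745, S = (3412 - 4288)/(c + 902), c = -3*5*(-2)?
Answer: -679195/142328 ≈ -4.7720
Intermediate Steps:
c = 30 (c = -15*(-2) = 30)
S = -219/233 (S = (3412 - 4288)/(30 + 902) = -876/932 = -876*1/932 = -219/233 ≈ -0.93991)
D = 2129/2915 (D = 6387*(1/8745) = 2129/2915 ≈ 0.73036)
1/(D + S) = 1/(2129/2915 - 219/233) = 1/(-142328/679195) = -679195/142328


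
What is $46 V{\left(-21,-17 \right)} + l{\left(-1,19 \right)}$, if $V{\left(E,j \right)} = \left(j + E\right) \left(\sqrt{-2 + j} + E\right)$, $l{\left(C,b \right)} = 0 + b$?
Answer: $36727 - 1748 i \sqrt{19} \approx 36727.0 - 7619.4 i$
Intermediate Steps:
$l{\left(C,b \right)} = b$
$V{\left(E,j \right)} = \left(E + j\right) \left(E + \sqrt{-2 + j}\right)$
$46 V{\left(-21,-17 \right)} + l{\left(-1,19 \right)} = 46 \left(\left(-21\right)^{2} - -357 - 21 \sqrt{-2 - 17} - 17 \sqrt{-2 - 17}\right) + 19 = 46 \left(441 + 357 - 21 \sqrt{-19} - 17 \sqrt{-19}\right) + 19 = 46 \left(441 + 357 - 21 i \sqrt{19} - 17 i \sqrt{19}\right) + 19 = 46 \left(798 - 38 i \sqrt{19}\right) + 19 = \left(36708 - 1748 i \sqrt{19}\right) + 19 = 36727 - 1748 i \sqrt{19}$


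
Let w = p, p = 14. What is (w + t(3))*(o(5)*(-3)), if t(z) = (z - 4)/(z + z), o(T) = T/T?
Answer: -83/2 ≈ -41.500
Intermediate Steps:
o(T) = 1
w = 14
t(z) = (-4 + z)/(2*z) (t(z) = (-4 + z)/((2*z)) = (-4 + z)*(1/(2*z)) = (-4 + z)/(2*z))
(w + t(3))*(o(5)*(-3)) = (14 + (½)*(-4 + 3)/3)*(1*(-3)) = (14 + (½)*(⅓)*(-1))*(-3) = (14 - ⅙)*(-3) = (83/6)*(-3) = -83/2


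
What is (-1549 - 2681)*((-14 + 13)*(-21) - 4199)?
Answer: 17672940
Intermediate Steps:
(-1549 - 2681)*((-14 + 13)*(-21) - 4199) = -4230*(-1*(-21) - 4199) = -4230*(21 - 4199) = -4230*(-4178) = 17672940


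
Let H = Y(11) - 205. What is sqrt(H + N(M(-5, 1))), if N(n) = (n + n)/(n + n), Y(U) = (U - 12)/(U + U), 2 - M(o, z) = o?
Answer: 67*I*sqrt(22)/22 ≈ 14.284*I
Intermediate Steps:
M(o, z) = 2 - o
Y(U) = (-12 + U)/(2*U) (Y(U) = (-12 + U)/((2*U)) = (-12 + U)*(1/(2*U)) = (-12 + U)/(2*U))
N(n) = 1 (N(n) = (2*n)/((2*n)) = (2*n)*(1/(2*n)) = 1)
H = -4511/22 (H = (1/2)*(-12 + 11)/11 - 205 = (1/2)*(1/11)*(-1) - 205 = -1/22 - 205 = -4511/22 ≈ -205.05)
sqrt(H + N(M(-5, 1))) = sqrt(-4511/22 + 1) = sqrt(-4489/22) = 67*I*sqrt(22)/22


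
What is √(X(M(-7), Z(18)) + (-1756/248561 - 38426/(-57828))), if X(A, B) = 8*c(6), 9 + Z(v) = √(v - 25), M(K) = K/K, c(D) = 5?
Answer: √2100013941262025658426/7186892754 ≈ 6.3763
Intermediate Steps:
M(K) = 1
Z(v) = -9 + √(-25 + v) (Z(v) = -9 + √(v - 25) = -9 + √(-25 + v))
X(A, B) = 40 (X(A, B) = 8*5 = 40)
√(X(M(-7), Z(18)) + (-1756/248561 - 38426/(-57828))) = √(40 + (-1756/248561 - 38426/(-57828))) = √(40 + (-1756*1/248561 - 38426*(-1/57828))) = √(40 + (-1756/248561 + 19213/28914)) = √(40 + 4724829509/7186892754) = √(292200539669/7186892754) = √2100013941262025658426/7186892754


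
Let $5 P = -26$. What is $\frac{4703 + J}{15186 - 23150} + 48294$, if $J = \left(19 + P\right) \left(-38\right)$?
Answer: $\frac{1923046187}{39820} \approx 48294.0$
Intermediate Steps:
$P = - \frac{26}{5}$ ($P = \frac{1}{5} \left(-26\right) = - \frac{26}{5} \approx -5.2$)
$J = - \frac{2622}{5}$ ($J = \left(19 - \frac{26}{5}\right) \left(-38\right) = \frac{69}{5} \left(-38\right) = - \frac{2622}{5} \approx -524.4$)
$\frac{4703 + J}{15186 - 23150} + 48294 = \frac{4703 - \frac{2622}{5}}{15186 - 23150} + 48294 = \frac{20893}{5 \left(-7964\right)} + 48294 = \frac{20893}{5} \left(- \frac{1}{7964}\right) + 48294 = - \frac{20893}{39820} + 48294 = \frac{1923046187}{39820}$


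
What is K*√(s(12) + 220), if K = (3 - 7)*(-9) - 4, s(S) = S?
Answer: 64*√58 ≈ 487.41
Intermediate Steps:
K = 32 (K = -4*(-9) - 4 = 36 - 4 = 32)
K*√(s(12) + 220) = 32*√(12 + 220) = 32*√232 = 32*(2*√58) = 64*√58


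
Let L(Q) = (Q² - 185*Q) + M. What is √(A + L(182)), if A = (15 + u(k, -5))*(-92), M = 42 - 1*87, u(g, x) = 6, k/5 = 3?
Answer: 29*I*√3 ≈ 50.229*I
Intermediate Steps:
k = 15 (k = 5*3 = 15)
M = -45 (M = 42 - 87 = -45)
L(Q) = -45 + Q² - 185*Q (L(Q) = (Q² - 185*Q) - 45 = -45 + Q² - 185*Q)
A = -1932 (A = (15 + 6)*(-92) = 21*(-92) = -1932)
√(A + L(182)) = √(-1932 + (-45 + 182² - 185*182)) = √(-1932 + (-45 + 33124 - 33670)) = √(-1932 - 591) = √(-2523) = 29*I*√3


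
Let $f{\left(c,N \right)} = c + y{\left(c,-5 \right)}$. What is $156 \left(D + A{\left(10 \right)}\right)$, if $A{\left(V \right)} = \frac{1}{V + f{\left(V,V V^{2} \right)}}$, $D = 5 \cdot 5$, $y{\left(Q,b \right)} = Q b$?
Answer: $\frac{19474}{5} \approx 3894.8$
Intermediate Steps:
$f{\left(c,N \right)} = - 4 c$ ($f{\left(c,N \right)} = c + c \left(-5\right) = c - 5 c = - 4 c$)
$D = 25$
$A{\left(V \right)} = - \frac{1}{3 V}$ ($A{\left(V \right)} = \frac{1}{V - 4 V} = \frac{1}{\left(-3\right) V} = - \frac{1}{3 V}$)
$156 \left(D + A{\left(10 \right)}\right) = 156 \left(25 - \frac{1}{3 \cdot 10}\right) = 156 \left(25 - \frac{1}{30}\right) = 156 \cdot \frac{749}{30} = \frac{19474}{5}$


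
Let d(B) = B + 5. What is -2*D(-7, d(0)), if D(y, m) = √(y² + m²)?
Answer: -2*√74 ≈ -17.205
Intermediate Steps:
d(B) = 5 + B
D(y, m) = √(m² + y²)
-2*D(-7, d(0)) = -2*√((5 + 0)² + (-7)²) = -2*√(5² + 49) = -2*√(25 + 49) = -2*√74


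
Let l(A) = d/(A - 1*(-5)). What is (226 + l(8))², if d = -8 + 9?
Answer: 8637721/169 ≈ 51111.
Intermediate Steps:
d = 1
l(A) = 1/(5 + A) (l(A) = 1/(A - 1*(-5)) = 1/(A + 5) = 1/(5 + A))
(226 + l(8))² = (226 + 1/(5 + 8))² = (226 + 1/13)² = (2939/13)² = 8637721/169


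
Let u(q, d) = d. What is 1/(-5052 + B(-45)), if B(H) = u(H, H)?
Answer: -1/5097 ≈ -0.00019619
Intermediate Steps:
B(H) = H
1/(-5052 + B(-45)) = 1/(-5052 - 45) = 1/(-5097) = -1/5097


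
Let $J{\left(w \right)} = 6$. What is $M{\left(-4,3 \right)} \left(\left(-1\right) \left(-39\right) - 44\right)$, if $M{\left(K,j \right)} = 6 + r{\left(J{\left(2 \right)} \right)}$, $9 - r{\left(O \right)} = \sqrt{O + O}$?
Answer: $-75 + 10 \sqrt{3} \approx -57.68$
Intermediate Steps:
$r{\left(O \right)} = 9 - \sqrt{2} \sqrt{O}$ ($r{\left(O \right)} = 9 - \sqrt{O + O} = 9 - \sqrt{2 O} = 9 - \sqrt{2} \sqrt{O}$)
$M{\left(K,j \right)} = 15 - 2 \sqrt{3}$ ($M{\left(K,j \right)} = 6 + \left(9 - \sqrt{2} \sqrt{6}\right) = 6 + \left(9 - 2 \sqrt{3}\right) = 15 - 2 \sqrt{3}$)
$M{\left(-4,3 \right)} \left(\left(-1\right) \left(-39\right) - 44\right) = \left(15 - 2 \sqrt{3}\right) \left(\left(-1\right) \left(-39\right) - 44\right) = \left(15 - 2 \sqrt{3}\right) \left(39 - 44\right) = \left(15 - 2 \sqrt{3}\right) \left(-5\right) = -75 + 10 \sqrt{3}$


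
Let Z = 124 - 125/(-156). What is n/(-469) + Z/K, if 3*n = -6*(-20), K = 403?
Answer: 6616241/29485092 ≈ 0.22439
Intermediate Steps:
Z = 19469/156 (Z = 124 - 125*(-1/156) = 124 + 125/156 = 19469/156 ≈ 124.80)
n = 40 (n = (-6*(-20))/3 = (-1*(-120))/3 = (⅓)*120 = 40)
n/(-469) + Z/K = 40/(-469) + (19469/156)/403 = 40*(-1/469) + (19469/156)*(1/403) = -40/469 + 19469/62868 = 6616241/29485092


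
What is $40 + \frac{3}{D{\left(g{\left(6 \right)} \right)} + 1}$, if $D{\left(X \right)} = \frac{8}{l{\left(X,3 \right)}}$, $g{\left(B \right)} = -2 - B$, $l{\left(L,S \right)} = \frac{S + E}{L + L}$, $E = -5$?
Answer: $\frac{2603}{65} \approx 40.046$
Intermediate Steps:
$l{\left(L,S \right)} = \frac{-5 + S}{2 L}$ ($l{\left(L,S \right)} = \frac{S - 5}{L + L} = \frac{-5 + S}{2 L}$)
$D{\left(X \right)} = - 8 X$ ($D{\left(X \right)} = \frac{8}{\frac{1}{2} \frac{1}{X} \left(-5 + 3\right)} = \frac{8}{\frac{1}{2} \frac{1}{X} \left(-2\right)} = \frac{8}{\left(-1\right) \frac{1}{X}} = 8 \left(- X\right) = - 8 X$)
$40 + \frac{3}{D{\left(g{\left(6 \right)} \right)} + 1} = 40 + \frac{3}{- 8 \left(-2 - 6\right) + 1} = 40 + \frac{3}{\left(-8\right) \left(-8\right) + 1} = 40 + \frac{3}{64 + 1} = 40 + \frac{3}{65} = \frac{2603}{65}$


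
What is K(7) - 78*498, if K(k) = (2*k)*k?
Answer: -38746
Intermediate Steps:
K(k) = 2*k²
K(7) - 78*498 = 2*7² - 78*498 = 2*49 - 38844 = 98 - 38844 = -38746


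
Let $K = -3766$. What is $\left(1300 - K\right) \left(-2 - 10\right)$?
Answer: $-60792$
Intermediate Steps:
$\left(1300 - K\right) \left(-2 - 10\right) = \left(1300 - -3766\right) \left(-2 - 10\right) = \left(1300 + 3766\right) \left(-2 - 10\right) = 5066 \left(-12\right) = -60792$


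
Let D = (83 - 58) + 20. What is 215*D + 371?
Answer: 10046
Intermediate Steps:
D = 45 (D = 25 + 20 = 45)
215*D + 371 = 215*45 + 371 = 9675 + 371 = 10046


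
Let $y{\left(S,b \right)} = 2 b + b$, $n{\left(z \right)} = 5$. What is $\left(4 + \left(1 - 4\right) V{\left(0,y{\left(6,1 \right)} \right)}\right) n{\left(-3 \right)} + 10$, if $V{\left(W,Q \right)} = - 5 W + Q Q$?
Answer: $-105$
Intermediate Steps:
$y{\left(S,b \right)} = 3 b$
$V{\left(W,Q \right)} = Q^{2} - 5 W$ ($V{\left(W,Q \right)} = - 5 W + Q^{2} = Q^{2} - 5 W$)
$\left(4 + \left(1 - 4\right) V{\left(0,y{\left(6,1 \right)} \right)}\right) n{\left(-3 \right)} + 10 = \left(4 + \left(1 - 4\right) \left(\left(3 \cdot 1\right)^{2} - 0\right)\right) 5 + 10 = \left(4 + \left(1 - 4\right) \left(3^{2} + 0\right)\right) 5 + 10 = \left(4 - 3 \left(9 + 0\right)\right) 5 + 10 = \left(4 - 27\right) 5 + 10 = \left(-23\right) 5 + 10 = -115 + 10 = -105$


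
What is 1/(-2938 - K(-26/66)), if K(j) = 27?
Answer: -1/2965 ≈ -0.00033727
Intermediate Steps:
1/(-2938 - K(-26/66)) = 1/(-2938 - 1*27) = 1/(-2938 - 27) = 1/(-2965) = -1/2965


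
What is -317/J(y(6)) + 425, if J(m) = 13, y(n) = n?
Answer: 5208/13 ≈ 400.62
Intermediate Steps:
-317/J(y(6)) + 425 = -317/13 + 425 = 5208/13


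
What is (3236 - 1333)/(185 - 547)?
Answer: -1903/362 ≈ -5.2569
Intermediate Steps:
(3236 - 1333)/(185 - 547) = 1903/(-362) = 1903*(-1/362) = -1903/362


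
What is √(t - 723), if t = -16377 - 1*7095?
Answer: I*√24195 ≈ 155.55*I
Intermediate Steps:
t = -23472 (t = -16377 - 7095 = -23472)
√(t - 723) = √(-23472 - 723) = √(-24195) = I*√24195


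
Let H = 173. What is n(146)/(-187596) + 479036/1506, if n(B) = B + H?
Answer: 14977459507/47086596 ≈ 318.08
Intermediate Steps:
n(B) = 173 + B (n(B) = B + 173 = 173 + B)
n(146)/(-187596) + 479036/1506 = (173 + 146)/(-187596) + 479036/1506 = 319*(-1/187596) + 479036*(1/1506) = -319/187596 + 239518/753 = 14977459507/47086596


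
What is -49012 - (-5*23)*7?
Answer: -48207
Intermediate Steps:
-49012 - (-5*23)*7 = -49012 - (-115)*7 = -49012 - 1*(-805) = -49012 + 805 = -48207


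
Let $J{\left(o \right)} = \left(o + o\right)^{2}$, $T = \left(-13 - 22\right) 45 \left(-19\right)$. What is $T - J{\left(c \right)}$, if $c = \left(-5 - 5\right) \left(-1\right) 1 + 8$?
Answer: $28629$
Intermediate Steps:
$c = 18$ ($c = \left(-10\right) \left(-1\right) 1 + 8 = 10 \cdot 1 + 8 = 10 + 8 = 18$)
$T = 29925$ ($T = \left(-35\right) 45 \left(-19\right) = \left(-1575\right) \left(-19\right) = 29925$)
$J{\left(o \right)} = 4 o^{2}$ ($J{\left(o \right)} = \left(2 o\right)^{2} = 4 o^{2}$)
$T - J{\left(c \right)} = 29925 - 4 \cdot 18^{2} = 29925 - 4 \cdot 324 = 29925 - 1296 = 28629$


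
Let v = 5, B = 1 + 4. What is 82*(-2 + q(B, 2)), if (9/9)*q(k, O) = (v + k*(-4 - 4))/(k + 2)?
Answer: -574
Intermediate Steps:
B = 5
q(k, O) = (5 - 8*k)/(2 + k) (q(k, O) = (5 + k*(-4 - 4))/(k + 2) = (5 + k*(-8))/(2 + k) = (5 - 8*k)/(2 + k))
82*(-2 + q(B, 2)) = 82*(-2 + (5 - 8*5)/(2 + 5)) = 82*(-2 + (5 - 40)/7) = 82*(-2 + (⅐)*(-35)) = 82*(-2 - 5) = 82*(-7) = -574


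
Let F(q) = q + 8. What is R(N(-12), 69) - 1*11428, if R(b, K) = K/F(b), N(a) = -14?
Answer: -22879/2 ≈ -11440.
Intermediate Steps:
F(q) = 8 + q
R(b, K) = K/(8 + b)
R(N(-12), 69) - 1*11428 = 69/(8 - 14) - 1*11428 = 69/(-6) - 11428 = 69*(-⅙) - 11428 = -23/2 - 11428 = -22879/2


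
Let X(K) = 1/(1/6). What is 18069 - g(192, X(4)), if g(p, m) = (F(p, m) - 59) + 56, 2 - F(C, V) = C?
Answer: 18262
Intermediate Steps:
F(C, V) = 2 - C
X(K) = 6 (X(K) = 1/(⅙) = 6)
g(p, m) = -1 - p (g(p, m) = ((2 - p) - 59) + 56 = (-57 - p) + 56 = -1 - p)
18069 - g(192, X(4)) = 18069 - (-1 - 1*192) = 18069 - (-1 - 192) = 18069 - 1*(-193) = 18069 + 193 = 18262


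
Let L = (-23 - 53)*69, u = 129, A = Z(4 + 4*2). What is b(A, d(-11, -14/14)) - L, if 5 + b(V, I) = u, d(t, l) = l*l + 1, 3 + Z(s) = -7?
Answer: 5368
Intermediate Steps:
Z(s) = -10 (Z(s) = -3 - 7 = -10)
A = -10
d(t, l) = 1 + l² (d(t, l) = l² + 1 = 1 + l²)
b(V, I) = 124 (b(V, I) = -5 + 129 = 124)
L = -5244 (L = -76*69 = -5244)
b(A, d(-11, -14/14)) - L = 124 - 1*(-5244) = 124 + 5244 = 5368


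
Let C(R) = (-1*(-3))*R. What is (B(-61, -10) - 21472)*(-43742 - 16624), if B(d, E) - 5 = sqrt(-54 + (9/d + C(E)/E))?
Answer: 1295876922 - 241464*I*sqrt(11895)/61 ≈ 1.2959e+9 - 4.3172e+5*I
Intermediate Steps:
C(R) = 3*R
B(d, E) = 5 + sqrt(-51 + 9/d) (B(d, E) = 5 + sqrt(-54 + (9/d + (3*E)/E)) = 5 + sqrt(-54 + (9/d + 3)) = 5 + sqrt(-54 + (3 + 9/d)) = 5 + sqrt(-51 + 9/d))
(B(-61, -10) - 21472)*(-43742 - 16624) = ((5 + sqrt(-51 + 9/(-61))) - 21472)*(-43742 - 16624) = ((5 + sqrt(-51 + 9*(-1/61))) - 21472)*(-60366) = ((5 + sqrt(-51 - 9/61)) - 21472)*(-60366) = ((5 + sqrt(-3120/61)) - 21472)*(-60366) = ((5 + 4*I*sqrt(11895)/61) - 21472)*(-60366) = (-21467 + 4*I*sqrt(11895)/61)*(-60366) = 1295876922 - 241464*I*sqrt(11895)/61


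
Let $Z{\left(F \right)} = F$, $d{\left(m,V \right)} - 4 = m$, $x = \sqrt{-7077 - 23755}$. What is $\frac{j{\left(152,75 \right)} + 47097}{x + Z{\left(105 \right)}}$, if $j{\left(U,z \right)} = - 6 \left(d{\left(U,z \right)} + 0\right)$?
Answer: $\frac{4846905}{41857} - \frac{184644 i \sqrt{1927}}{41857} \approx 115.8 - 193.65 i$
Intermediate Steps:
$x = 4 i \sqrt{1927}$ ($x = \sqrt{-30832} = 4 i \sqrt{1927} \approx 175.59 i$)
$d{\left(m,V \right)} = 4 + m$
$j{\left(U,z \right)} = -24 - 6 U$ ($j{\left(U,z \right)} = - 6 \left(\left(4 + U\right) + 0\right) = - 6 \left(4 + U\right) = -24 - 6 U$)
$\frac{j{\left(152,75 \right)} + 47097}{x + Z{\left(105 \right)}} = \frac{\left(-24 - 912\right) + 47097}{4 i \sqrt{1927} + 105} = \frac{\left(-24 - 912\right) + 47097}{105 + 4 i \sqrt{1927}} = \frac{-936 + 47097}{105 + 4 i \sqrt{1927}} = \frac{46161}{105 + 4 i \sqrt{1927}}$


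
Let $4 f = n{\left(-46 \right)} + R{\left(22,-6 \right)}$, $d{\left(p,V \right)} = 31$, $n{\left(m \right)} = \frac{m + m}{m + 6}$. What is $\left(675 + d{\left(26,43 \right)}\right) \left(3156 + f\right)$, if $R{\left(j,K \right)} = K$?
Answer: $\frac{44549659}{20} \approx 2.2275 \cdot 10^{6}$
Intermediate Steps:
$n{\left(m \right)} = \frac{2 m}{6 + m}$
$f = - \frac{37}{40}$ ($f = \frac{2 \left(-46\right) \frac{1}{6 - 46} - 6}{4} = \frac{2 \left(-46\right) \frac{1}{-40} - 6}{4} = \frac{2 \left(-46\right) \left(- \frac{1}{40}\right) - 6}{4} = \frac{\frac{23}{10} - 6}{4} = \frac{1}{4} \left(- \frac{37}{10}\right) = - \frac{37}{40} \approx -0.925$)
$\left(675 + d{\left(26,43 \right)}\right) \left(3156 + f\right) = \left(675 + 31\right) \left(3156 - \frac{37}{40}\right) = 706 \cdot \frac{126203}{40} = \frac{44549659}{20}$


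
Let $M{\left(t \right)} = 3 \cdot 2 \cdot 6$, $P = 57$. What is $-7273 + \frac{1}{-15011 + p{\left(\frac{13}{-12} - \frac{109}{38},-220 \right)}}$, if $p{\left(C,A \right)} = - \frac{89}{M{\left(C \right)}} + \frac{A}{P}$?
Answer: $- \frac{74707202099}{10271855} \approx -7273.0$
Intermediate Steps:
$M{\left(t \right)} = 36$ ($M{\left(t \right)} = 6 \cdot 6 = 36$)
$p{\left(C,A \right)} = - \frac{89}{36} + \frac{A}{57}$
$-7273 + \frac{1}{-15011 + p{\left(\frac{13}{-12} - \frac{109}{38},-220 \right)}} = -7273 + \frac{1}{-15011 + \left(- \frac{89}{36} + \frac{1}{57} \left(-220\right)\right)} = -7273 + \frac{1}{-15011 - \frac{4331}{684}} = -7273 + \frac{1}{- \frac{10271855}{684}} = -7273 - \frac{684}{10271855} = - \frac{74707202099}{10271855}$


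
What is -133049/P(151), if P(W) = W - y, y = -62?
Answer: -133049/213 ≈ -624.64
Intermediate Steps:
P(W) = 62 + W (P(W) = W - 1*(-62) = W + 62 = 62 + W)
-133049/P(151) = -133049/(62 + 151) = -133049/213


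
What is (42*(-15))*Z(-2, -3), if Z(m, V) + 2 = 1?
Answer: 630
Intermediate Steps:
Z(m, V) = -1 (Z(m, V) = -2 + 1 = -1)
(42*(-15))*Z(-2, -3) = (42*(-15))*(-1) = -630*(-1) = 630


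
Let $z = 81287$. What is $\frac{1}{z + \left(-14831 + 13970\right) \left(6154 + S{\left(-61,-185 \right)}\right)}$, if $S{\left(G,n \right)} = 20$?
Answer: $- \frac{1}{5234527} \approx -1.9104 \cdot 10^{-7}$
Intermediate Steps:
$\frac{1}{z + \left(-14831 + 13970\right) \left(6154 + S{\left(-61,-185 \right)}\right)} = \frac{1}{81287 + \left(-14831 + 13970\right) \left(6154 + 20\right)} = \frac{1}{81287 - 5315814} = \frac{1}{-5234527} = - \frac{1}{5234527}$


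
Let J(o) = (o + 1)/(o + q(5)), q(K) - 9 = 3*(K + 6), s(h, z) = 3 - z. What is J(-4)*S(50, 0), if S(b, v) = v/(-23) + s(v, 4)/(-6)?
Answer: -1/76 ≈ -0.013158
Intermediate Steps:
q(K) = 27 + 3*K (q(K) = 9 + 3*(K + 6) = 9 + 3*(6 + K) = 9 + (18 + 3*K) = 27 + 3*K)
J(o) = (1 + o)/(42 + o) (J(o) = (o + 1)/(o + (27 + 3*5)) = (1 + o)/(o + (27 + 15)) = (1 + o)/(o + 42) = (1 + o)/(42 + o))
S(b, v) = 1/6 - v/23 (S(b, v) = v/(-23) + (3 - 1*4)/(-6) = v*(-1/23) + (3 - 4)*(-1/6) = -v/23 - 1*(-1/6) = -v/23 + 1/6 = 1/6 - v/23)
J(-4)*S(50, 0) = ((1 - 4)/(42 - 4))*(1/6 - 1/23*0) = (-3/38)*(1/6 + 0) = ((1/38)*(-3))*(1/6) = -3/38*1/6 = -1/76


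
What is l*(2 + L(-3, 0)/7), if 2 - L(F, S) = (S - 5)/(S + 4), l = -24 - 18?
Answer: -207/2 ≈ -103.50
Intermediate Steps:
l = -42
L(F, S) = 2 - (-5 + S)/(4 + S) (L(F, S) = 2 - (S - 5)/(S + 4) = 2 - (-5 + S)/(4 + S))
l*(2 + L(-3, 0)/7) = -42*(2 + ((13 + 0)/(4 + 0))/7) = -42*(2 + (13/4)*(⅐)) = -42*(2 + 13/28) = -42*69/28 = -207/2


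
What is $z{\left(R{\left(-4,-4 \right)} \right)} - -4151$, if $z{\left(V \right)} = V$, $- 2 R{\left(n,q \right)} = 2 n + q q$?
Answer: $4147$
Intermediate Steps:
$R{\left(n,q \right)} = - n - \frac{q^{2}}{2}$ ($R{\left(n,q \right)} = - \frac{2 n + q q}{2} = - \frac{2 n + q^{2}}{2} = - \frac{q^{2} + 2 n}{2} = - n - \frac{q^{2}}{2}$)
$z{\left(R{\left(-4,-4 \right)} \right)} - -4151 = \left(\left(-1\right) \left(-4\right) - \frac{\left(-4\right)^{2}}{2}\right) - -4151 = \left(4 - 8\right) + 4151 = -4 + 4151 = 4147$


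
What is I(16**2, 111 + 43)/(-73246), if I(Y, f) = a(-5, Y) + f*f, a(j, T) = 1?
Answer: -23717/73246 ≈ -0.32380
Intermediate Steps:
I(Y, f) = 1 + f**2 (I(Y, f) = 1 + f*f = 1 + f**2)
I(16**2, 111 + 43)/(-73246) = (1 + (111 + 43)**2)/(-73246) = (1 + 154**2)*(-1/73246) = (1 + 23716)*(-1/73246) = 23717*(-1/73246) = -23717/73246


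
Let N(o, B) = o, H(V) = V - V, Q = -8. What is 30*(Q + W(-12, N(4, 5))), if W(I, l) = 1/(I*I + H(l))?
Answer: -5755/24 ≈ -239.79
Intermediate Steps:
H(V) = 0
W(I, l) = I⁻² (W(I, l) = 1/(I*I + 0) = 1/(I² + 0) = 1/(I²) = I⁻²)
30*(Q + W(-12, N(4, 5))) = 30*(-8 + (-12)⁻²) = 30*(-8 + 1/144) = 30*(-1151/144) = -5755/24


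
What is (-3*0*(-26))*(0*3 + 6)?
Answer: 0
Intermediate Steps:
(-3*0*(-26))*(0*3 + 6) = (0*(-26))*(0 + 6) = 0*6 = 0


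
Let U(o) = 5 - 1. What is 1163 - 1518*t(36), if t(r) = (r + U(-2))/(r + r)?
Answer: 959/3 ≈ 319.67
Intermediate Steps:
U(o) = 4
t(r) = (4 + r)/(2*r) (t(r) = (r + 4)/(r + r) = (4 + r)/((2*r)) = (4 + r)*(1/(2*r)) = (4 + r)/(2*r))
1163 - 1518*t(36) = 1163 - 759*(4 + 36)/36 = 1163 - 759*40/36 = 1163 - 1518*5/9 = 1163 - 2530/3 = 959/3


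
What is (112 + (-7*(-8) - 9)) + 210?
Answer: 369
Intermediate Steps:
(112 + (-7*(-8) - 9)) + 210 = (112 + (56 - 9)) + 210 = (112 + 47) + 210 = 159 + 210 = 369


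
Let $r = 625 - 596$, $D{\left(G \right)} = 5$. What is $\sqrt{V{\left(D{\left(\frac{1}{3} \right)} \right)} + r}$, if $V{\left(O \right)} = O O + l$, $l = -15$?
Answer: $\sqrt{39} \approx 6.245$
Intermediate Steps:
$V{\left(O \right)} = -15 + O^{2}$ ($V{\left(O \right)} = O O - 15 = O^{2} - 15 = -15 + O^{2}$)
$r = 29$
$\sqrt{V{\left(D{\left(\frac{1}{3} \right)} \right)} + r} = \sqrt{\left(-15 + 5^{2}\right) + 29} = \sqrt{\left(-15 + 25\right) + 29} = \sqrt{10 + 29} = \sqrt{39}$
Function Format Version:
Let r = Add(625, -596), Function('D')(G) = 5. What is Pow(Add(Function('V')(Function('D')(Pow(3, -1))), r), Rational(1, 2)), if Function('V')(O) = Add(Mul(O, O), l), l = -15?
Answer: Pow(39, Rational(1, 2)) ≈ 6.2450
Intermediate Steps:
Function('V')(O) = Add(-15, Pow(O, 2)) (Function('V')(O) = Add(Mul(O, O), -15) = Add(Pow(O, 2), -15) = Add(-15, Pow(O, 2)))
r = 29
Pow(Add(Function('V')(Function('D')(Pow(3, -1))), r), Rational(1, 2)) = Pow(Add(Add(-15, Pow(5, 2)), 29), Rational(1, 2)) = Pow(Add(Add(-15, 25), 29), Rational(1, 2)) = Pow(Add(10, 29), Rational(1, 2)) = Pow(39, Rational(1, 2))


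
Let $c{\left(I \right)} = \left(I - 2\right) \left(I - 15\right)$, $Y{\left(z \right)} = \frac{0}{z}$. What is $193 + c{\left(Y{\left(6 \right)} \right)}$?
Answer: $223$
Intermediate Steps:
$Y{\left(z \right)} = 0$
$c{\left(I \right)} = \left(-15 + I\right) \left(-2 + I\right)$ ($c{\left(I \right)} = \left(-2 + I\right) \left(-15 + I\right) = \left(-15 + I\right) \left(-2 + I\right)$)
$193 + c{\left(Y{\left(6 \right)} \right)} = 193 + \left(30 + 0^{2} - 0\right) = 193 + \left(30 + 0 + 0\right) = 193 + 30 = 223$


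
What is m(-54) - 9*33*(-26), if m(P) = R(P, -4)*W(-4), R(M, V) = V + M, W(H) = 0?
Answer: 7722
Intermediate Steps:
R(M, V) = M + V
m(P) = 0 (m(P) = (P - 4)*0 = (-4 + P)*0 = 0)
m(-54) - 9*33*(-26) = 0 - 9*33*(-26) = 0 - 297*(-26) = 0 + 7722 = 7722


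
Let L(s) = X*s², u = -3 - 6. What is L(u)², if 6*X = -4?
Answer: 2916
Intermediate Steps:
X = -⅔ (X = (⅙)*(-4) = -⅔ ≈ -0.66667)
u = -9
L(s) = -2*s²/3
L(u)² = (-⅔*(-9)²)² = (-⅔*81)² = (-54)² = 2916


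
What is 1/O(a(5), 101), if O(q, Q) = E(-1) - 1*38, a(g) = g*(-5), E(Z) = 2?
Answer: -1/36 ≈ -0.027778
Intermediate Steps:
a(g) = -5*g
O(q, Q) = -36 (O(q, Q) = 2 - 1*38 = 2 - 38 = -36)
1/O(a(5), 101) = 1/(-36) = -1/36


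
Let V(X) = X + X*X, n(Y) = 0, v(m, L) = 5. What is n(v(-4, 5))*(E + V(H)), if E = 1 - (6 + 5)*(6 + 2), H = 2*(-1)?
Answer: 0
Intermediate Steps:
H = -2
V(X) = X + X²
E = -87 (E = 1 - 11*8 = 1 - 1*88 = 1 - 88 = -87)
n(v(-4, 5))*(E + V(H)) = 0*(-87 - 2*(1 - 2)) = 0*(-87 - 2*(-1)) = 0*(-87 + 2) = 0*(-85) = 0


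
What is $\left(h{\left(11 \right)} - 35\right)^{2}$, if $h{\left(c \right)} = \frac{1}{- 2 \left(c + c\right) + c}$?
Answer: $\frac{1336336}{1089} \approx 1227.1$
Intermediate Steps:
$h{\left(c \right)} = - \frac{1}{3 c}$ ($h{\left(c \right)} = \frac{1}{- 2 \cdot 2 c + c} = \frac{1}{- 4 c + c} = \frac{1}{\left(-3\right) c} = - \frac{1}{3 c}$)
$\left(h{\left(11 \right)} - 35\right)^{2} = \left(- \frac{1}{3 \cdot 11} - 35\right)^{2} = \left(\left(- \frac{1}{3}\right) \frac{1}{11} - 35\right)^{2} = \left(- \frac{1}{33} - 35\right)^{2} = \left(- \frac{1156}{33}\right)^{2} = \frac{1336336}{1089}$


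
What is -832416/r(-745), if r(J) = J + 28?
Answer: 277472/239 ≈ 1161.0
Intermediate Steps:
r(J) = 28 + J
-832416/r(-745) = -832416/(28 - 745) = -832416/(-717) = -832416*(-1/717) = 277472/239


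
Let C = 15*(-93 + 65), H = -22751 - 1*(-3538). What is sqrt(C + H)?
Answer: I*sqrt(19633) ≈ 140.12*I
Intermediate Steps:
H = -19213 (H = -22751 + 3538 = -19213)
C = -420 (C = 15*(-28) = -420)
sqrt(C + H) = sqrt(-420 - 19213) = sqrt(-19633) = I*sqrt(19633)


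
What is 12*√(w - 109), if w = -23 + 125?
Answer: 12*I*√7 ≈ 31.749*I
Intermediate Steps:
w = 102
12*√(w - 109) = 12*√(102 - 109) = 12*√(-7) = 12*(I*√7) = 12*I*√7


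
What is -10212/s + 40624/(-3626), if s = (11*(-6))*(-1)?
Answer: -3309158/19943 ≈ -165.93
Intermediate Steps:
s = 66 (s = -66*(-1) = 66)
-10212/s + 40624/(-3626) = -10212/66 + 40624/(-3626) = -10212*1/66 + 40624*(-1/3626) = -1702/11 - 20312/1813 = -3309158/19943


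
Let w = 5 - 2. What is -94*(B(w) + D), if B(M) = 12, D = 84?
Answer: -9024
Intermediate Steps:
w = 3
-94*(B(w) + D) = -94*(12 + 84) = -94*96 = -9024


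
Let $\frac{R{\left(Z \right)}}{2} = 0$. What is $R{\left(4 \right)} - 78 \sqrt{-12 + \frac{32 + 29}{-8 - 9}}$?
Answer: $- \frac{78 i \sqrt{4505}}{17} \approx - 307.96 i$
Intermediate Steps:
$R{\left(Z \right)} = 0$ ($R{\left(Z \right)} = 2 \cdot 0 = 0$)
$R{\left(4 \right)} - 78 \sqrt{-12 + \frac{32 + 29}{-8 - 9}} = 0 - 78 \sqrt{-12 + \frac{32 + 29}{-8 - 9}} = 0 - 78 \sqrt{-12 + \frac{61}{-17}} = 0 - 78 \sqrt{-12 + 61 \left(- \frac{1}{17}\right)} = 0 - 78 \sqrt{-12 - \frac{61}{17}} = 0 - 78 \sqrt{- \frac{265}{17}} = 0 - 78 \frac{i \sqrt{4505}}{17} = 0 - \frac{78 i \sqrt{4505}}{17} = - \frac{78 i \sqrt{4505}}{17}$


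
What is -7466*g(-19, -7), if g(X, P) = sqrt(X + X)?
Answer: -7466*I*sqrt(38) ≈ -46024.0*I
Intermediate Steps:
g(X, P) = sqrt(2)*sqrt(X) (g(X, P) = sqrt(2*X) = sqrt(2)*sqrt(X))
-7466*g(-19, -7) = -7466*sqrt(2)*sqrt(-19) = -7466*sqrt(2)*I*sqrt(19) = -7466*I*sqrt(38)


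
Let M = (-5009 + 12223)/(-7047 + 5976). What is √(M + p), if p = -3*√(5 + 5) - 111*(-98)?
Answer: √(1385531756 - 382347*√10)/357 ≈ 104.22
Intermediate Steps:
M = -7214/1071 (M = 7214/(-1071) = 7214*(-1/1071) = -7214/1071 ≈ -6.7358)
p = 10878 - 3*√10 (p = -3*√10 + 10878 = 10878 - 3*√10 ≈ 10869.)
√(M + p) = √(-7214/1071 + (10878 - 3*√10)) = √(11643124/1071 - 3*√10)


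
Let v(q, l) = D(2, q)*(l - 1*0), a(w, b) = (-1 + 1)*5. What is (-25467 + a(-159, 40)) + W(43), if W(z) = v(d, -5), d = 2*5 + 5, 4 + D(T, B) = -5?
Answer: -25422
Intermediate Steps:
D(T, B) = -9 (D(T, B) = -4 - 5 = -9)
a(w, b) = 0 (a(w, b) = 0*5 = 0)
d = 15 (d = 10 + 5 = 15)
v(q, l) = -9*l (v(q, l) = -9*(l - 1*0) = -9*(l + 0) = -9*l)
W(z) = 45 (W(z) = -9*(-5) = 45)
(-25467 + a(-159, 40)) + W(43) = (-25467 + 0) + 45 = -25467 + 45 = -25422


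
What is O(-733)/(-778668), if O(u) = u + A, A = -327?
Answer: 265/194667 ≈ 0.0013613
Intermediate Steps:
O(u) = -327 + u (O(u) = u - 327 = -327 + u)
O(-733)/(-778668) = (-327 - 733)/(-778668) = -1060*(-1/778668) = 265/194667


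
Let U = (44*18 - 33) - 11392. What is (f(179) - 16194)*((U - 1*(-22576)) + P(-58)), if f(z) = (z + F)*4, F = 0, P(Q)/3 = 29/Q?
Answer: -184830537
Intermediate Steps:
P(Q) = 87/Q (P(Q) = 3*(29/Q) = 87/Q)
U = -10633 (U = (792 - 33) - 11392 = 759 - 11392 = -10633)
f(z) = 4*z (f(z) = (z + 0)*4 = z*4 = 4*z)
(f(179) - 16194)*((U - 1*(-22576)) + P(-58)) = (4*179 - 16194)*((-10633 - 1*(-22576)) + 87/(-58)) = (716 - 16194)*((-10633 + 22576) + 87*(-1/58)) = -15478*(11943 - 3/2) = -15478*23883/2 = -184830537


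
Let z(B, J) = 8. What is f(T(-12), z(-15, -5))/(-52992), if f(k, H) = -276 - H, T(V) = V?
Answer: 71/13248 ≈ 0.0053593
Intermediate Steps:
f(T(-12), z(-15, -5))/(-52992) = (-276 - 1*8)/(-52992) = (-276 - 8)*(-1/52992) = -284*(-1/52992) = 71/13248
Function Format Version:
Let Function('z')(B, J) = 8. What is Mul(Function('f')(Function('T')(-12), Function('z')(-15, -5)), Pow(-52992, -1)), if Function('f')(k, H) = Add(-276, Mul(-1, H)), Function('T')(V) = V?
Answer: Rational(71, 13248) ≈ 0.0053593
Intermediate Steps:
Mul(Function('f')(Function('T')(-12), Function('z')(-15, -5)), Pow(-52992, -1)) = Mul(Add(-276, Mul(-1, 8)), Pow(-52992, -1)) = Mul(Add(-276, -8), Rational(-1, 52992)) = Mul(-284, Rational(-1, 52992)) = Rational(71, 13248)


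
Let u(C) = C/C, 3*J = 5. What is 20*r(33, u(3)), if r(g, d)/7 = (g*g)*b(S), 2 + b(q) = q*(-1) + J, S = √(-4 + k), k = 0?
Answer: -50820 - 304920*I ≈ -50820.0 - 3.0492e+5*I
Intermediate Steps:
J = 5/3 (J = (⅓)*5 = 5/3 ≈ 1.6667)
S = 2*I (S = √(-4 + 0) = √(-4) = 2*I ≈ 2.0*I)
u(C) = 1
b(q) = -⅓ - q (b(q) = -2 + (q*(-1) + 5/3) = -2 + (-q + 5/3) = -2 + (5/3 - q) = -⅓ - q)
r(g, d) = 7*g²*(-⅓ - 2*I) (r(g, d) = 7*((g*g)*(-⅓ - 2*I)) = 7*(g²*(-⅓ - 2*I)) = 7*g²*(-⅓ - 2*I))
20*r(33, u(3)) = 20*(33²*(-7/3 - 14*I)) = 20*(1089*(-7/3 - 14*I)) = 20*(-2541 - 15246*I) = -50820 - 304920*I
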